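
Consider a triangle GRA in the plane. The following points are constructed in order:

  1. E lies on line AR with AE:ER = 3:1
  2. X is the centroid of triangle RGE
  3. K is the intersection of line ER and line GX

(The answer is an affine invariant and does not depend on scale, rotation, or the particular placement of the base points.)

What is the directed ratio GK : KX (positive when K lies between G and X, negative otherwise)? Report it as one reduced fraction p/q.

GK:KX = -3

Assign G = (0, 0), R = (1, 0), A = (0, 1) — the answer is frame-independent, so this choice is without loss of generality.
1. E lies on line AR with AE:ER = 3:1 ⇒ E = (3/4, 1/4)
2. X is the centroid of triangle RGE ⇒ X = (7/12, 1/12)
3. K is the intersection of line ER and line GX ⇒ K = (7/8, 1/8)
K = G + t·(X−G) with t = 3/2, so GK:KX = t:(1−t) = 3/2:-1/2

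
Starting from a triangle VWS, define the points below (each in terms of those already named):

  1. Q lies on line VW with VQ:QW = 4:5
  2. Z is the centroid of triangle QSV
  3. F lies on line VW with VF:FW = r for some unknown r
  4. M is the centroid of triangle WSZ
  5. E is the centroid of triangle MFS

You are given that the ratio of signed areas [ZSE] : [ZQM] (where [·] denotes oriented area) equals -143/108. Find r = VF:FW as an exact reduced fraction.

r = 5/3

Set V = (0, 0), W = (1, 0), S = (0, 1); any affine frame gives the same invariant.
1. Q lies on line VW with VQ:QW = 4:5 ⇒ Q = (4/9, 0)
2. Z is the centroid of triangle QSV ⇒ Z = (4/27, 1/3)
3. With VF:FW = r, write λ = r/(r+1) so F = V + λ·(W−V); F is affine-linear in λ
4. M is the centroid of triangle WSZ ⇒ M = (31/81, 4/9)
5. E is the centroid of triangle MFS ⇒ E is an affine combination of earlier points and hence also affine-linear in λ
Every point depending on F is an affine combination of F and λ-independent points, so each such coordinate is linear in λ; the λ² term in each signed area is a multiple of (W−V)×(W−V) = 0, so 2·[ZSE] and 2·[ZQM] are each linear in λ. Evaluating at λ=0 and λ=1:
  2·[ZSE] = -2/9·λ − 2/243,   2·[ZQM] = 1/9
So [ZSE]:[ZQM] = (-2/9·λ − 2/243) / (1/9). Setting this equal to -143/108:
  -2/9·λ − 2/243 = -143/108·(1/9)  ⇒  λ = 5/8
Then r = λ/(1−λ) = (5/8)/(3/8) = 5/3. Check: with r = 5/3, F = (5/8, 0) and [ZSE]:[ZQM] = -143/108 as required.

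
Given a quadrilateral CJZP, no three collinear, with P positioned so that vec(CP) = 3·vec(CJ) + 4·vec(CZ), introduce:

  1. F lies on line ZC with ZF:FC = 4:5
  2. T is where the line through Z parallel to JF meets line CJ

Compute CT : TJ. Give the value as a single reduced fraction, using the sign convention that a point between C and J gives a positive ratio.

CT:TJ = -9/4

Work in coordinates with C = (0, 0), J = (1, 0), Z = (0, 1), P = (3, 4).
1. F lies on line ZC with ZF:FC = 4:5 ⇒ F = (0, 5/9)
2. T is where the line through Z parallel to JF meets line CJ ⇒ T = (9/5, 0)
T = C + t·(J−C) with t = 9/5, so CT:TJ = t:(1−t) = 9/5:-4/5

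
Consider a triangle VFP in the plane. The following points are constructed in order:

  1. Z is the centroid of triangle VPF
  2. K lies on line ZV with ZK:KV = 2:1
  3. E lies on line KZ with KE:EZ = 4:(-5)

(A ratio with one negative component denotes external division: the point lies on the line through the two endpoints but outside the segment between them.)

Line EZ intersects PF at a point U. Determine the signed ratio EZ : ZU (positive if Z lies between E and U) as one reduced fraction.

Work in coordinates with V = (0, 0), F = (1, 0), P = (0, 1).
1. Z is the centroid of triangle VPF ⇒ Z = (1/3, 1/3)
2. K lies on line ZV with ZK:KV = 2:1 ⇒ K = (1/9, 1/9)
3. E lies on line KZ with KE:EZ = 4:(-5) ⇒ E = (-7/9, -7/9)
line EZ meets PF at U = (1/2, 1/2)
Z = E + t·(U−E) with t = 20/23, so EZ:ZU = 20/23:3/23

EZ:ZU = 20/3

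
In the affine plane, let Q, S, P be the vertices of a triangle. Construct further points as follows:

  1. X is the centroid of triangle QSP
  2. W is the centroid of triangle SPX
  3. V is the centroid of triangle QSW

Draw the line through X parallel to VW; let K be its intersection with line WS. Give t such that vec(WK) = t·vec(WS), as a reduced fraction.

t = -1/4

Set Q = (0, 0), S = (1, 0), P = (0, 1); any affine frame gives the same invariant.
1. X is the centroid of triangle QSP ⇒ X = (1/3, 1/3)
2. W is the centroid of triangle SPX ⇒ W = (4/9, 4/9)
3. V is the centroid of triangle QSW ⇒ V = (13/27, 4/27)
through X parallel to VW: direction (-1/27, 8/27); meets WS at K = (11/36, 5/9)
K = W + t·(S−W) with t = -1/4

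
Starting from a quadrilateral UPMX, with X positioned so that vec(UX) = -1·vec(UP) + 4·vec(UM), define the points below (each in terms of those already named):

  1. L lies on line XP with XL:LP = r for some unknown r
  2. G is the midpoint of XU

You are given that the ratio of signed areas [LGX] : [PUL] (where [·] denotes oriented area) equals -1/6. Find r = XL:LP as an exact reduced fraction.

Assign U = (0, 0), P = (1, 0), M = (0, 1), X = (-1, 4) — the answer is frame-independent, so this choice is without loss of generality.
1. With XL:LP = r, write λ = r/(r+1) so L = X + λ·(P−X); L is affine-linear in λ
2. G is the midpoint of XU ⇒ G = (-1/2, 2)
Every point depending on L is an affine combination of L and λ-independent points, so each such coordinate is linear in λ; the λ² term in each signed area is a multiple of (P−X)×(P−X) = 0, so 2·[LGX] and 2·[PUL] are each linear in λ. Evaluating at λ=0 and λ=1:
  2·[LGX] = -2·λ,   2·[PUL] = 4·λ − 4
So [LGX]:[PUL] = (-2·λ) / (4·λ − 4). Setting this equal to -1/6:
  -2·λ = -1/6·(4·λ − 4)  ⇒  λ = -1/2
Then r = λ/(1−λ) = (-1/2)/(3/2) = -1/3. Check: with r = -1/3, L = (-2, 6) and [LGX]:[PUL] = -1/6 as required.

r = -1/3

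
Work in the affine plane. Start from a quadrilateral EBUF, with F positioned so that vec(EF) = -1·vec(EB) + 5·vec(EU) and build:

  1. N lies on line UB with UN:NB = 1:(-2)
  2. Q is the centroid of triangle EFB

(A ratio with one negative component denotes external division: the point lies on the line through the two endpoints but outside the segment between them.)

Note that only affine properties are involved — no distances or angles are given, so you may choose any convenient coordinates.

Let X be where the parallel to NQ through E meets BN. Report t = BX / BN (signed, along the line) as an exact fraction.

Choose coordinates E = (0, 0), B = (1, 0), U = (0, 1), F = (-1, 5).
1. N lies on line UB with UN:NB = 1:(-2) ⇒ N = (-1, 2)
2. Q is the centroid of triangle EFB ⇒ Q = (0, 5/3)
through E parallel to NQ: direction (1, -1/3); meets BN at X = (3/2, -1/2)
X = B + t·(N−B) with t = -1/4

t = -1/4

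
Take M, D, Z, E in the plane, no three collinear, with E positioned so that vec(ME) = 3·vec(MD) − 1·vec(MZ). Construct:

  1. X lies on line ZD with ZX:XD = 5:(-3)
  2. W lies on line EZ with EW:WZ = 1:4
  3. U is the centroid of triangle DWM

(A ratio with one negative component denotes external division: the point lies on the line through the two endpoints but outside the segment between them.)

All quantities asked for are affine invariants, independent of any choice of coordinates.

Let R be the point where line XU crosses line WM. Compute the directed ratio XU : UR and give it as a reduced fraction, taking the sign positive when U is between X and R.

Choose coordinates M = (0, 0), D = (1, 0), Z = (0, 1), E = (3, -1).
1. X lies on line ZD with ZX:XD = 5:(-3) ⇒ X = (5/2, -3/2)
2. W lies on line EZ with EW:WZ = 1:4 ⇒ W = (12/5, -3/5)
3. U is the centroid of triangle DWM ⇒ U = (17/15, -1/5)
line XU meets WM at R = (144/115, -36/115)
U = X + t·(R−X) with t = 23/21, so XU:UR = 23/21:-2/21

XU:UR = -23/2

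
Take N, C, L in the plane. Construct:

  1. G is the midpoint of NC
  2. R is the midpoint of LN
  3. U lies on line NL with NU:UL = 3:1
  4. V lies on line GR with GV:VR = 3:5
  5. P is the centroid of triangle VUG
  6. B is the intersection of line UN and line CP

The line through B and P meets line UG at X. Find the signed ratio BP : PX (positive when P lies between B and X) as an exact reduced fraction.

BP:PX = 65/7

Set N = (0, 0), C = (1, 0), L = (0, 1); any affine frame gives the same invariant.
1. G is the midpoint of NC ⇒ G = (1/2, 0)
2. R is the midpoint of LN ⇒ R = (0, 1/2)
3. U lies on line NL with NU:UL = 3:1 ⇒ U = (0, 3/4)
4. V lies on line GR with GV:VR = 3:5 ⇒ V = (5/16, 3/16)
5. P is the centroid of triangle VUG ⇒ P = (13/48, 5/16)
6. B is the intersection of line UN and line CP ⇒ B = (0, 3/7)
line BP meets UG at X = (3/10, 3/10)
P = B + t·(X−B) with t = 65/72, so BP:PX = 65/72:7/72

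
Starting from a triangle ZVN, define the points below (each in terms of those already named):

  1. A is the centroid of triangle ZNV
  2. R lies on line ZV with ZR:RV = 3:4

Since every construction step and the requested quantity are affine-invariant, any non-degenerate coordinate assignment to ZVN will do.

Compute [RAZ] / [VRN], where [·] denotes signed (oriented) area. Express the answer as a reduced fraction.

Work in coordinates with Z = (0, 0), V = (1, 0), N = (0, 1).
1. A is the centroid of triangle ZNV ⇒ A = (1/3, 1/3)
2. R lies on line ZV with ZR:RV = 3:4 ⇒ R = (3/7, 0)
2·[RAZ] = 1/7, 2·[VRN] = -4/7
[RAZ]:[VRN] = 1/7:-4/7 = -1/4

[RAZ]:[VRN] = -1/4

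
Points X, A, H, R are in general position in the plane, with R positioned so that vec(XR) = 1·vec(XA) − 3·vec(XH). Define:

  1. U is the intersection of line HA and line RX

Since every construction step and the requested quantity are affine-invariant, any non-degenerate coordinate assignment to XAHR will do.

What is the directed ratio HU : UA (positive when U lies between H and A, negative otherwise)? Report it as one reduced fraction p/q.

Set X = (0, 0), A = (1, 0), H = (0, 1), R = (1, -3); any affine frame gives the same invariant.
1. U is the intersection of line HA and line RX ⇒ U = (-1/2, 3/2)
U = H + t·(A−H) with t = -1/2, so HU:UA = t:(1−t) = -1/2:3/2

HU:UA = -1/3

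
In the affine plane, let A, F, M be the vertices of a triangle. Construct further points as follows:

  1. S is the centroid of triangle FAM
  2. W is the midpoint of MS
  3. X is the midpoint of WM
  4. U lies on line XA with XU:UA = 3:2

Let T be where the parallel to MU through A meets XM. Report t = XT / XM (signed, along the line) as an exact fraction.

t = 5/3

Work in coordinates with A = (0, 0), F = (1, 0), M = (0, 1).
1. S is the centroid of triangle FAM ⇒ S = (1/3, 1/3)
2. W is the midpoint of MS ⇒ W = (1/6, 2/3)
3. X is the midpoint of WM ⇒ X = (1/12, 5/6)
4. U lies on line XA with XU:UA = 3:2 ⇒ U = (1/30, 1/3)
through A parallel to MU: direction (1/30, -2/3); meets XM at T = (-1/18, 10/9)
T = X + t·(M−X) with t = 5/3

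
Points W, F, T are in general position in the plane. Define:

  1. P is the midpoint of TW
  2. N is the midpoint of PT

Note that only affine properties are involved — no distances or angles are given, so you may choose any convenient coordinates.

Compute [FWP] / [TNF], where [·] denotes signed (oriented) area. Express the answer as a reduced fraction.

Work in coordinates with W = (0, 0), F = (1, 0), T = (0, 1).
1. P is the midpoint of TW ⇒ P = (0, 1/2)
2. N is the midpoint of PT ⇒ N = (0, 3/4)
2·[FWP] = -1/2, 2·[TNF] = 1/4
[FWP]:[TNF] = -1/2:1/4 = -2

[FWP]:[TNF] = -2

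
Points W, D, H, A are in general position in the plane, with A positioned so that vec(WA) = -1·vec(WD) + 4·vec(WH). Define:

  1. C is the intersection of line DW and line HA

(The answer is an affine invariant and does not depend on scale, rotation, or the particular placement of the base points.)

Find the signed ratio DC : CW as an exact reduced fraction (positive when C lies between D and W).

DC:CW = 2

Set W = (0, 0), D = (1, 0), H = (0, 1), A = (-1, 4); any affine frame gives the same invariant.
1. C is the intersection of line DW and line HA ⇒ C = (1/3, 0)
C = D + t·(W−D) with t = 2/3, so DC:CW = t:(1−t) = 2/3:1/3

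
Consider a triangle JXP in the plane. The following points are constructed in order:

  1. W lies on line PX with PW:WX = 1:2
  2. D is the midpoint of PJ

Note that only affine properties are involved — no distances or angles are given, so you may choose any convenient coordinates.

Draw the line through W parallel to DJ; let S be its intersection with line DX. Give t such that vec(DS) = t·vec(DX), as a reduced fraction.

t = 1/3

Set J = (0, 0), X = (1, 0), P = (0, 1); any affine frame gives the same invariant.
1. W lies on line PX with PW:WX = 1:2 ⇒ W = (1/3, 2/3)
2. D is the midpoint of PJ ⇒ D = (0, 1/2)
through W parallel to DJ: direction (0, -1/2); meets DX at S = (1/3, 1/3)
S = D + t·(X−D) with t = 1/3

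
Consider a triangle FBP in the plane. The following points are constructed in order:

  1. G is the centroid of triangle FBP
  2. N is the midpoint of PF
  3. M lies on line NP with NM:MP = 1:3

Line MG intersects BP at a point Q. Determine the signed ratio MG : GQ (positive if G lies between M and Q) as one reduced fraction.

MG:GQ = 1/8

Choose coordinates F = (0, 0), B = (1, 0), P = (0, 1).
1. G is the centroid of triangle FBP ⇒ G = (1/3, 1/3)
2. N is the midpoint of PF ⇒ N = (0, 1/2)
3. M lies on line NP with NM:MP = 1:3 ⇒ M = (0, 5/8)
line MG meets BP at Q = (3, -2)
G = M + t·(Q−M) with t = 1/9, so MG:GQ = 1/9:8/9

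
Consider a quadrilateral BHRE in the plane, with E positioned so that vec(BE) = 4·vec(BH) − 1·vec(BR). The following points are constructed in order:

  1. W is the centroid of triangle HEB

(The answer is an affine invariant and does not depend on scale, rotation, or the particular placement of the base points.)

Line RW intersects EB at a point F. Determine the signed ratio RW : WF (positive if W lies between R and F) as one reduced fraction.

Set B = (0, 0), H = (1, 0), R = (0, 1), E = (4, -1); any affine frame gives the same invariant.
1. W is the centroid of triangle HEB ⇒ W = (5/3, -1/3)
line RW meets EB at F = (20/11, -5/11)
W = R + t·(F−R) with t = 11/12, so RW:WF = 11/12:1/12

RW:WF = 11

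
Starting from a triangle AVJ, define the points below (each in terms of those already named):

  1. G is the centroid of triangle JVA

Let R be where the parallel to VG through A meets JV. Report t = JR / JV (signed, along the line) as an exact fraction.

Assign A = (0, 0), V = (1, 0), J = (0, 1) — the answer is frame-independent, so this choice is without loss of generality.
1. G is the centroid of triangle JVA ⇒ G = (1/3, 1/3)
through A parallel to VG: direction (-2/3, 1/3); meets JV at R = (2, -1)
R = J + t·(V−J) with t = 2

t = 2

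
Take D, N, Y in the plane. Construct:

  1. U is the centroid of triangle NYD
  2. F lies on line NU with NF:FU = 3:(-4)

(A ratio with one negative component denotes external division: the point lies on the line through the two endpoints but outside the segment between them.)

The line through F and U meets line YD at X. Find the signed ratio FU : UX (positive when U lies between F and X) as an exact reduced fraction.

FU:UX = 8

Work in coordinates with D = (0, 0), N = (1, 0), Y = (0, 1).
1. U is the centroid of triangle NYD ⇒ U = (1/3, 1/3)
2. F lies on line NU with NF:FU = 3:(-4) ⇒ F = (3, -1)
line FU meets YD at X = (0, 1/2)
U = F + t·(X−F) with t = 8/9, so FU:UX = 8/9:1/9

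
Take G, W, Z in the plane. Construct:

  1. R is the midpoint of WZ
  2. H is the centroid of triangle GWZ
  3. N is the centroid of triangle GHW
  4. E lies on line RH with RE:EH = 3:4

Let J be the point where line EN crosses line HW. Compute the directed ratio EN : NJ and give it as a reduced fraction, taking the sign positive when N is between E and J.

EN:NJ = -13/7

Choose coordinates G = (0, 0), W = (1, 0), Z = (0, 1).
1. R is the midpoint of WZ ⇒ R = (1/2, 1/2)
2. H is the centroid of triangle GWZ ⇒ H = (1/3, 1/3)
3. N is the centroid of triangle GHW ⇒ N = (4/9, 1/9)
4. E lies on line RH with RE:EH = 3:4 ⇒ E = (3/7, 3/7)
line EN meets HW at J = (17/39, 11/39)
N = E + t·(J−E) with t = 13/6, so EN:NJ = 13/6:-7/6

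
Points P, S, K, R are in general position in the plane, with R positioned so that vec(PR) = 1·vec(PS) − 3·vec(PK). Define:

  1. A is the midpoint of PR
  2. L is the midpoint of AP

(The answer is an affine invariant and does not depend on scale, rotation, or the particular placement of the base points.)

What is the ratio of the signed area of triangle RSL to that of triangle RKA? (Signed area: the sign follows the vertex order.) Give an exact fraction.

[RSL]:[RKA] = 9/2

Choose coordinates P = (0, 0), S = (1, 0), K = (0, 1), R = (1, -3).
1. A is the midpoint of PR ⇒ A = (1/2, -3/2)
2. L is the midpoint of AP ⇒ L = (1/4, -3/4)
2·[RSL] = 9/4, 2·[RKA] = 1/2
[RSL]:[RKA] = 9/4:1/2 = 9/2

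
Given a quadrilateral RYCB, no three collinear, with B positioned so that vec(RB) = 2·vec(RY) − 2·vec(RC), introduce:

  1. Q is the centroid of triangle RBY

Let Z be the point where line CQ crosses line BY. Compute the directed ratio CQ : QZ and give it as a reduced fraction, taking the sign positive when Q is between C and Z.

Work in coordinates with R = (0, 0), Y = (1, 0), C = (0, 1), B = (2, -2).
1. Q is the centroid of triangle RBY ⇒ Q = (1, -2/3)
line CQ meets BY at Z = (3, -4)
Q = C + t·(Z−C) with t = 1/3, so CQ:QZ = 1/3:2/3

CQ:QZ = 1/2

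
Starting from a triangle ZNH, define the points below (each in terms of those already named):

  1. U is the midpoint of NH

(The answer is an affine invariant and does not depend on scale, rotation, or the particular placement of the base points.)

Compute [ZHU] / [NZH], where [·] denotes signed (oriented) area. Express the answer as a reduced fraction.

[ZHU]:[NZH] = 1/2

Work in coordinates with Z = (0, 0), N = (1, 0), H = (0, 1).
1. U is the midpoint of NH ⇒ U = (1/2, 1/2)
2·[ZHU] = -1/2, 2·[NZH] = -1
[ZHU]:[NZH] = -1/2:-1 = 1/2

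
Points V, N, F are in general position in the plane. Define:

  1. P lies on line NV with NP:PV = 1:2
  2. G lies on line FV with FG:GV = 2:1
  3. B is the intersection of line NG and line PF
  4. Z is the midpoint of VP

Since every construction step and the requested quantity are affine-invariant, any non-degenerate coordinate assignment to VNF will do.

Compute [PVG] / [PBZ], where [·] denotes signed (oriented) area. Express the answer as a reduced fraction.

[PVG]:[PBZ] = -14/3

Set V = (0, 0), N = (1, 0), F = (0, 1); any affine frame gives the same invariant.
1. P lies on line NV with NP:PV = 1:2 ⇒ P = (2/3, 0)
2. G lies on line FV with FG:GV = 2:1 ⇒ G = (0, 1/3)
3. B is the intersection of line NG and line PF ⇒ B = (4/7, 1/7)
4. Z is the midpoint of VP ⇒ Z = (1/3, 0)
2·[PVG] = -2/9, 2·[PBZ] = 1/21
[PVG]:[PBZ] = -2/9:1/21 = -14/3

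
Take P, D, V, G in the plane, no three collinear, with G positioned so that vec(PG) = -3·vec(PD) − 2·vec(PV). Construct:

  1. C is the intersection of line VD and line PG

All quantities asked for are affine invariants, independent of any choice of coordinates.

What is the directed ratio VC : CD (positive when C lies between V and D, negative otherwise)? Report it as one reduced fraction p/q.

VC:CD = 3/2

Set P = (0, 0), D = (1, 0), V = (0, 1), G = (-3, -2); any affine frame gives the same invariant.
1. C is the intersection of line VD and line PG ⇒ C = (3/5, 2/5)
C = V + t·(D−V) with t = 3/5, so VC:CD = t:(1−t) = 3/5:2/5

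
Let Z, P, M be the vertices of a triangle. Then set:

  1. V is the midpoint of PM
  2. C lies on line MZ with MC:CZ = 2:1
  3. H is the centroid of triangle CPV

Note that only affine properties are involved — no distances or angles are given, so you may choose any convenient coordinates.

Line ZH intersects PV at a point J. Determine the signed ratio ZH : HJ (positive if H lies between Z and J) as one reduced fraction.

ZH:HJ = 7/2

Assign Z = (0, 0), P = (1, 0), M = (0, 1) — the answer is frame-independent, so this choice is without loss of generality.
1. V is the midpoint of PM ⇒ V = (1/2, 1/2)
2. C lies on line MZ with MC:CZ = 2:1 ⇒ C = (0, 1/3)
3. H is the centroid of triangle CPV ⇒ H = (1/2, 5/18)
line ZH meets PV at J = (9/14, 5/14)
H = Z + t·(J−Z) with t = 7/9, so ZH:HJ = 7/9:2/9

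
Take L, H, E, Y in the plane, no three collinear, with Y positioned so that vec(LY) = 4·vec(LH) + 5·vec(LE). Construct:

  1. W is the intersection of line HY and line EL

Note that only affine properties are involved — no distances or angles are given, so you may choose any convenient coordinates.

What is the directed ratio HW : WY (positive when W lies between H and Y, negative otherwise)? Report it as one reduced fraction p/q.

Work in coordinates with L = (0, 0), H = (1, 0), E = (0, 1), Y = (4, 5).
1. W is the intersection of line HY and line EL ⇒ W = (0, -5/3)
W = H + t·(Y−H) with t = -1/3, so HW:WY = t:(1−t) = -1/3:4/3

HW:WY = -1/4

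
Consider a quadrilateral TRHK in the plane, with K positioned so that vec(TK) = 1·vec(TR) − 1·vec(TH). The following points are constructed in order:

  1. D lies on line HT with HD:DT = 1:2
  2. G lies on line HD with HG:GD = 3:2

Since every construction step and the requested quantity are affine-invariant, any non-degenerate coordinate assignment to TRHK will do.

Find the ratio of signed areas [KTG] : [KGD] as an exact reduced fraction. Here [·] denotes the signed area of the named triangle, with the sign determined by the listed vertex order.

Assign T = (0, 0), R = (1, 0), H = (0, 1), K = (1, -1) — the answer is frame-independent, so this choice is without loss of generality.
1. D lies on line HT with HD:DT = 1:2 ⇒ D = (0, 2/3)
2. G lies on line HD with HG:GD = 3:2 ⇒ G = (0, 4/5)
2·[KTG] = -4/5, 2·[KGD] = 2/15
[KTG]:[KGD] = -4/5:2/15 = -6

[KTG]:[KGD] = -6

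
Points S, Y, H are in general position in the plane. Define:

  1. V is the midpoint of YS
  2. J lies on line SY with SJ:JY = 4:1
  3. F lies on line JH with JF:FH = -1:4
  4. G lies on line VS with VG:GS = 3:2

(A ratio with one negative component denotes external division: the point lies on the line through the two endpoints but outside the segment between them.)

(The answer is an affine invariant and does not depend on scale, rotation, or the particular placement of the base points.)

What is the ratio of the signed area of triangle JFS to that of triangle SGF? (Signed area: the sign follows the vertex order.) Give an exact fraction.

[JFS]:[SGF] = 4

Choose coordinates S = (0, 0), Y = (1, 0), H = (0, 1).
1. V is the midpoint of YS ⇒ V = (1/2, 0)
2. J lies on line SY with SJ:JY = 4:1 ⇒ J = (4/5, 0)
3. F lies on line JH with JF:FH = -1:4 ⇒ F = (16/15, -1/3)
4. G lies on line VS with VG:GS = 3:2 ⇒ G = (1/5, 0)
2·[JFS] = -4/15, 2·[SGF] = -1/15
[JFS]:[SGF] = -4/15:-1/15 = 4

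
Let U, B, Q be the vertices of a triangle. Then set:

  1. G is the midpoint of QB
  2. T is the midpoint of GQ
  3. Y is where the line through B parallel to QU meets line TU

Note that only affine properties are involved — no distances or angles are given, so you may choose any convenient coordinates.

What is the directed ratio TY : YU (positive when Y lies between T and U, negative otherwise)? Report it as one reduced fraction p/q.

Set U = (0, 0), B = (1, 0), Q = (0, 1); any affine frame gives the same invariant.
1. G is the midpoint of QB ⇒ G = (1/2, 1/2)
2. T is the midpoint of GQ ⇒ T = (1/4, 3/4)
3. Y is where the line through B parallel to QU meets line TU ⇒ Y = (1, 3)
Y = T + t·(U−T) with t = -3, so TY:YU = t:(1−t) = -3:4

TY:YU = -3/4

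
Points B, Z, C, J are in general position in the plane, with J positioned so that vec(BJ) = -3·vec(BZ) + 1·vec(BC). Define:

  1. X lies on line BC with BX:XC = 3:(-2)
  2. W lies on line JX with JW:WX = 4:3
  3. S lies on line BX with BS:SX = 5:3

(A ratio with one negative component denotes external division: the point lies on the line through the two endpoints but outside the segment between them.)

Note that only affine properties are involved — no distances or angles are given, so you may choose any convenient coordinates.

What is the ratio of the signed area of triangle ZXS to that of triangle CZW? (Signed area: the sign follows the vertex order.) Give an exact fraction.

[ZXS]:[CZW] = -63/8

Assign B = (0, 0), Z = (1, 0), C = (0, 1), J = (-3, 1) — the answer is frame-independent, so this choice is without loss of generality.
1. X lies on line BC with BX:XC = 3:(-2) ⇒ X = (0, 3)
2. W lies on line JX with JW:WX = 4:3 ⇒ W = (-9/7, 15/7)
3. S lies on line BX with BS:SX = 5:3 ⇒ S = (0, 15/8)
2·[ZXS] = 9/8, 2·[CZW] = -1/7
[ZXS]:[CZW] = 9/8:-1/7 = -63/8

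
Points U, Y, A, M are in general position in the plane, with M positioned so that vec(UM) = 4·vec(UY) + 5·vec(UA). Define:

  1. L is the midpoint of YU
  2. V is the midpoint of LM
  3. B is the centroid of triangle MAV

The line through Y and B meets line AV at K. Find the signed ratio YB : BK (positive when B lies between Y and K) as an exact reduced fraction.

Work in coordinates with U = (0, 0), Y = (1, 0), A = (0, 1), M = (4, 5).
1. L is the midpoint of YU ⇒ L = (1/2, 0)
2. V is the midpoint of LM ⇒ V = (9/4, 5/2)
3. B is the centroid of triangle MAV ⇒ B = (25/12, 17/6)
line YB meets AV at K = (141/76, 85/38)
B = Y + t·(K−Y) with t = 19/15, so YB:BK = 19/15:-4/15

YB:BK = -19/4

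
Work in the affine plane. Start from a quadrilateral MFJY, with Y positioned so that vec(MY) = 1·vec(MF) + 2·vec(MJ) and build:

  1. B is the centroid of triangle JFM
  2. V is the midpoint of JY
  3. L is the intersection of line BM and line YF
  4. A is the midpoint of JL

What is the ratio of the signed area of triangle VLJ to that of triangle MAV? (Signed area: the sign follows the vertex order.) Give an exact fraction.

Set M = (0, 0), F = (1, 0), J = (0, 1), Y = (1, 2); any affine frame gives the same invariant.
1. B is the centroid of triangle JFM ⇒ B = (1/3, 1/3)
2. V is the midpoint of JY ⇒ V = (1/2, 3/2)
3. L is the intersection of line BM and line YF ⇒ L = (1, 1)
4. A is the midpoint of JL ⇒ A = (1/2, 1)
2·[VLJ] = -1/2, 2·[MAV] = 1/4
[VLJ]:[MAV] = -1/2:1/4 = -2

[VLJ]:[MAV] = -2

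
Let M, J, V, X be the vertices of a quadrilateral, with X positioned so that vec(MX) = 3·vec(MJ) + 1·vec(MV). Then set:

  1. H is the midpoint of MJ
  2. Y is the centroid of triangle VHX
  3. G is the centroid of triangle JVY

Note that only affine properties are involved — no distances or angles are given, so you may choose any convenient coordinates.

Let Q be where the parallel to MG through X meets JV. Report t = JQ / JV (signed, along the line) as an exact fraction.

Set M = (0, 0), J = (1, 0), V = (0, 1), X = (3, 1); any affine frame gives the same invariant.
1. H is the midpoint of MJ ⇒ H = (1/2, 0)
2. Y is the centroid of triangle VHX ⇒ Y = (7/6, 2/3)
3. G is the centroid of triangle JVY ⇒ G = (13/18, 5/9)
through X parallel to MG: direction (13/18, 5/9); meets JV at Q = (30/23, -7/23)
Q = J + t·(V−J) with t = -7/23

t = -7/23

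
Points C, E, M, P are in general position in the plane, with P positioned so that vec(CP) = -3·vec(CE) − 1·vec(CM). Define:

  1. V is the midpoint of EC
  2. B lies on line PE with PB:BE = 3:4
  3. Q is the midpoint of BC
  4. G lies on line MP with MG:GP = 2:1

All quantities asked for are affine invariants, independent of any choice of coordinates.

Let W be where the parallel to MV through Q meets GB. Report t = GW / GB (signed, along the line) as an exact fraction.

Assign C = (0, 0), E = (1, 0), M = (0, 1), P = (-3, -1) — the answer is frame-independent, so this choice is without loss of generality.
1. V is the midpoint of EC ⇒ V = (1/2, 0)
2. B lies on line PE with PB:BE = 3:4 ⇒ B = (-9/7, -4/7)
3. Q is the midpoint of BC ⇒ Q = (-9/14, -2/7)
4. G lies on line MP with MG:GP = 2:1 ⇒ G = (-2, -1/3)
through Q parallel to MV: direction (1/2, -1); meets GB at W = (-12/35, -31/35)
W = G + t·(B−G) with t = 58/25

t = 58/25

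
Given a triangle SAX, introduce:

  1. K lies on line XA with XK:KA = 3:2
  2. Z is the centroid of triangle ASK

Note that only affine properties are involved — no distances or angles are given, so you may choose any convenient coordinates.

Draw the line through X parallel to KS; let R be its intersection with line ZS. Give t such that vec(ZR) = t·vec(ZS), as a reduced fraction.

Work in coordinates with S = (0, 0), A = (1, 0), X = (0, 1).
1. K lies on line XA with XK:KA = 3:2 ⇒ K = (3/5, 2/5)
2. Z is the centroid of triangle ASK ⇒ Z = (8/15, 2/15)
through X parallel to KS: direction (-3/5, -2/5); meets ZS at R = (-12/5, -3/5)
R = Z + t·(S−Z) with t = 11/2

t = 11/2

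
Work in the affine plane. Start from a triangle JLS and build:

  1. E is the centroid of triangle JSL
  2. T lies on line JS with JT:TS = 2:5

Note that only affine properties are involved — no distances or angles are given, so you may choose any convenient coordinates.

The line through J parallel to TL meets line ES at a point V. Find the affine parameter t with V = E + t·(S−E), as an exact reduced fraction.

t = -3/4

Set J = (0, 0), L = (1, 0), S = (0, 1); any affine frame gives the same invariant.
1. E is the centroid of triangle JSL ⇒ E = (1/3, 1/3)
2. T lies on line JS with JT:TS = 2:5 ⇒ T = (0, 2/7)
through J parallel to TL: direction (1, -2/7); meets ES at V = (7/12, -1/6)
V = E + t·(S−E) with t = -3/4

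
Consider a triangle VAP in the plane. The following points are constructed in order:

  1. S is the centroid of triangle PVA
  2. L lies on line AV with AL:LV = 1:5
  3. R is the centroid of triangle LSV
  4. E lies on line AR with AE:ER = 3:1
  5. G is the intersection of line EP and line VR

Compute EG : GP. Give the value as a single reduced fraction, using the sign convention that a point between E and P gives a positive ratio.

Choose coordinates V = (0, 0), A = (1, 0), P = (0, 1).
1. S is the centroid of triangle PVA ⇒ S = (1/3, 1/3)
2. L lies on line AV with AL:LV = 1:5 ⇒ L = (5/6, 0)
3. R is the centroid of triangle LSV ⇒ R = (7/18, 1/9)
4. E lies on line AR with AE:ER = 3:1 ⇒ E = (13/24, 1/12)
5. G is the intersection of line EP and line VR ⇒ G = (91/180, 13/90)
G = E + t·(P−E) with t = 1/15, so EG:GP = t:(1−t) = 1/15:14/15

EG:GP = 1/14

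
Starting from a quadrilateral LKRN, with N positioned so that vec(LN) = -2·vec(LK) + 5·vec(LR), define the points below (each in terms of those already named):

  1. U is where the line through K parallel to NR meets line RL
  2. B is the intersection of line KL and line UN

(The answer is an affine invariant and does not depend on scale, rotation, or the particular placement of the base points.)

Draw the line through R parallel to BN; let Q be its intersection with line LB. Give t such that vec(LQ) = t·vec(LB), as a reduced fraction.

Set L = (0, 0), K = (1, 0), R = (0, 1), N = (-2, 5); any affine frame gives the same invariant.
1. U is where the line through K parallel to NR meets line RL ⇒ U = (0, 2)
2. B is the intersection of line KL and line UN ⇒ B = (4/3, 0)
through R parallel to BN: direction (-10/3, 5); meets LB at Q = (2/3, 0)
Q = L + t·(B−L) with t = 1/2

t = 1/2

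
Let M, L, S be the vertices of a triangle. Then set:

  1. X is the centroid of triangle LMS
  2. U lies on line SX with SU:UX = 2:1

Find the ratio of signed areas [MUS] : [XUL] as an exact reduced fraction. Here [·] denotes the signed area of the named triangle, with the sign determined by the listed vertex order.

Work in coordinates with M = (0, 0), L = (1, 0), S = (0, 1).
1. X is the centroid of triangle LMS ⇒ X = (1/3, 1/3)
2. U lies on line SX with SU:UX = 2:1 ⇒ U = (2/9, 5/9)
2·[MUS] = 2/9, 2·[XUL] = -1/9
[MUS]:[XUL] = 2/9:-1/9 = -2

[MUS]:[XUL] = -2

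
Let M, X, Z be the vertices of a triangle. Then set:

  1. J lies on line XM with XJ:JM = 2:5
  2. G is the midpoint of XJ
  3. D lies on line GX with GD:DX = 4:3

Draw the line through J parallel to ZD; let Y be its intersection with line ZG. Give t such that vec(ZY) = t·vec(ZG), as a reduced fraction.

Set M = (0, 0), X = (1, 0), Z = (0, 1); any affine frame gives the same invariant.
1. J lies on line XM with XJ:JM = 2:5 ⇒ J = (5/7, 0)
2. G is the midpoint of XJ ⇒ G = (6/7, 0)
3. D lies on line GX with GD:DX = 4:3 ⇒ D = (46/49, 0)
through J parallel to ZD: direction (46/49, -1); meets ZG at Y = (33/14, -7/4)
Y = Z + t·(G−Z) with t = 11/4

t = 11/4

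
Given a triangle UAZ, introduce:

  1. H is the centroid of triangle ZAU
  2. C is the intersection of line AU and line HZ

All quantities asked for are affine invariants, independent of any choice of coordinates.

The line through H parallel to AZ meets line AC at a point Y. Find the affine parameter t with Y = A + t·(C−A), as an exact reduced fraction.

Choose coordinates U = (0, 0), A = (1, 0), Z = (0, 1).
1. H is the centroid of triangle ZAU ⇒ H = (1/3, 1/3)
2. C is the intersection of line AU and line HZ ⇒ C = (1/2, 0)
through H parallel to AZ: direction (-1, 1); meets AC at Y = (2/3, 0)
Y = A + t·(C−A) with t = 2/3

t = 2/3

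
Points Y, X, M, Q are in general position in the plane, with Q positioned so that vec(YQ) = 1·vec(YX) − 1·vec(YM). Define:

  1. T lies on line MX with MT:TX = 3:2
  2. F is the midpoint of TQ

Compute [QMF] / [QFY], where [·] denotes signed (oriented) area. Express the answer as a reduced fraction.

[QMF]:[QFY] = -3/5

Assign Y = (0, 0), X = (1, 0), M = (0, 1), Q = (1, -1) — the answer is frame-independent, so this choice is without loss of generality.
1. T lies on line MX with MT:TX = 3:2 ⇒ T = (3/5, 2/5)
2. F is the midpoint of TQ ⇒ F = (4/5, -3/10)
2·[QMF] = -3/10, 2·[QFY] = 1/2
[QMF]:[QFY] = -3/10:1/2 = -3/5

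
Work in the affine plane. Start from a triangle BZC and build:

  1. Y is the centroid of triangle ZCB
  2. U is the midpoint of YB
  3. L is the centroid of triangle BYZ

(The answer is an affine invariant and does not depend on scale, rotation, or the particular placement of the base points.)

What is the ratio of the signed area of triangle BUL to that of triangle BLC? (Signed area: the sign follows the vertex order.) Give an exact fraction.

Work in coordinates with B = (0, 0), Z = (1, 0), C = (0, 1).
1. Y is the centroid of triangle ZCB ⇒ Y = (1/3, 1/3)
2. U is the midpoint of YB ⇒ U = (1/6, 1/6)
3. L is the centroid of triangle BYZ ⇒ L = (4/9, 1/9)
2·[BUL] = -1/18, 2·[BLC] = 4/9
[BUL]:[BLC] = -1/18:4/9 = -1/8

[BUL]:[BLC] = -1/8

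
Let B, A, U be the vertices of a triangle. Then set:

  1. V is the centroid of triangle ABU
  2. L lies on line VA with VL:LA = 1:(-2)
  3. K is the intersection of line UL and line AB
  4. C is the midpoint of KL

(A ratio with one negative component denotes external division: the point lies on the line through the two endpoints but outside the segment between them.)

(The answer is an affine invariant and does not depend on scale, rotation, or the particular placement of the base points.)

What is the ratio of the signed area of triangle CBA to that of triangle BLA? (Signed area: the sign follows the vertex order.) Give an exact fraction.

[CBA]:[BLA] = -1/2

Assign B = (0, 0), A = (1, 0), U = (0, 1) — the answer is frame-independent, so this choice is without loss of generality.
1. V is the centroid of triangle ABU ⇒ V = (1/3, 1/3)
2. L lies on line VA with VL:LA = 1:(-2) ⇒ L = (-1/3, 2/3)
3. K is the intersection of line UL and line AB ⇒ K = (-1, 0)
4. C is the midpoint of KL ⇒ C = (-2/3, 1/3)
2·[CBA] = 1/3, 2·[BLA] = -2/3
[CBA]:[BLA] = 1/3:-2/3 = -1/2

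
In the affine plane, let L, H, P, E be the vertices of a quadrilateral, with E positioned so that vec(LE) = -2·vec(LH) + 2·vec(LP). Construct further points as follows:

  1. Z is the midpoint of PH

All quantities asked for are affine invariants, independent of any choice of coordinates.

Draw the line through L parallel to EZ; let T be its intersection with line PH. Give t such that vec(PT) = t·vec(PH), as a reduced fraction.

t = 5/2

Choose coordinates L = (0, 0), H = (1, 0), P = (0, 1), E = (-2, 2).
1. Z is the midpoint of PH ⇒ Z = (1/2, 1/2)
through L parallel to EZ: direction (5/2, -3/2); meets PH at T = (5/2, -3/2)
T = P + t·(H−P) with t = 5/2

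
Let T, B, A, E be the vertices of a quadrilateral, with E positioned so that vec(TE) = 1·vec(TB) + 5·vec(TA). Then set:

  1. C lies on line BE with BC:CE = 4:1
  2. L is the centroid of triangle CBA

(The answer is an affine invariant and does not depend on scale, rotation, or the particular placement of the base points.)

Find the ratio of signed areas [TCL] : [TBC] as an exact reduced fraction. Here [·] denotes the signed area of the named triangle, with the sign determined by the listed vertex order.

[TCL]:[TBC] = -1/4

Assign T = (0, 0), B = (1, 0), A = (0, 1), E = (1, 5) — the answer is frame-independent, so this choice is without loss of generality.
1. C lies on line BE with BC:CE = 4:1 ⇒ C = (1, 4)
2. L is the centroid of triangle CBA ⇒ L = (2/3, 5/3)
2·[TCL] = -1, 2·[TBC] = 4
[TCL]:[TBC] = -1:4 = -1/4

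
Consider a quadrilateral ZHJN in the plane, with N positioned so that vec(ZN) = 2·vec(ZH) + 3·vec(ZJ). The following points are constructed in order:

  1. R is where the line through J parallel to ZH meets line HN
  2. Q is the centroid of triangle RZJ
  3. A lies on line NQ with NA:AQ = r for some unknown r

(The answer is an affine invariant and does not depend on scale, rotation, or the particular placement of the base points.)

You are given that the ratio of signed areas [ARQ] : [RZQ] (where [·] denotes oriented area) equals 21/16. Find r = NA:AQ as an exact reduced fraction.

r = 5/3

Choose coordinates Z = (0, 0), H = (1, 0), J = (0, 1), N = (2, 3).
1. R is where the line through J parallel to ZH meets line HN ⇒ R = (4/3, 1)
2. Q is the centroid of triangle RZJ ⇒ Q = (4/9, 2/3)
3. With NA:AQ = r, write λ = r/(r+1) so A = N + λ·(Q−N); A is affine-linear in λ
Every point depending on A is an affine combination of A and λ-independent points, so each such coordinate is linear in λ; the λ² term in each signed area is a multiple of (Q−N)×(Q−N) = 0, so 2·[ARQ] and 2·[RZQ] are each linear in λ. Evaluating at λ=0 and λ=1:
  2·[ARQ] = 14/9·λ − 14/9,   2·[RZQ] = -4/9
So [ARQ]:[RZQ] = (14/9·λ − 14/9) / (-4/9). Setting this equal to 21/16:
  14/9·λ − 14/9 = 21/16·(-4/9)  ⇒  λ = 5/8
Then r = λ/(1−λ) = (5/8)/(3/8) = 5/3. Check: with r = 5/3, A = (37/36, 37/24) and [ARQ]:[RZQ] = 21/16 as required.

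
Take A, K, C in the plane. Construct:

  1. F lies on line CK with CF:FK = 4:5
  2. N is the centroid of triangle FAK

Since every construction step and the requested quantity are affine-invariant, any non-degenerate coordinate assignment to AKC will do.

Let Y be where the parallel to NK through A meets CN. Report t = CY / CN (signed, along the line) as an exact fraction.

Assign A = (0, 0), K = (1, 0), C = (0, 1) — the answer is frame-independent, so this choice is without loss of generality.
1. F lies on line CK with CF:FK = 4:5 ⇒ F = (4/9, 5/9)
2. N is the centroid of triangle FAK ⇒ N = (13/27, 5/27)
through A parallel to NK: direction (14/27, -5/27); meets CN at Y = (182/243, -65/243)
Y = C + t·(N−C) with t = 14/9

t = 14/9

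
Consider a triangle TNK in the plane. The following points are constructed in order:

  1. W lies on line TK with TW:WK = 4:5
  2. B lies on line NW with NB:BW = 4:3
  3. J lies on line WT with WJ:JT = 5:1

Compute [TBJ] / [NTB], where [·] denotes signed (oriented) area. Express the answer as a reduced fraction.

Choose coordinates T = (0, 0), N = (1, 0), K = (0, 1).
1. W lies on line TK with TW:WK = 4:5 ⇒ W = (0, 4/9)
2. B lies on line NW with NB:BW = 4:3 ⇒ B = (3/7, 16/63)
3. J lies on line WT with WJ:JT = 5:1 ⇒ J = (0, 2/27)
2·[TBJ] = 2/63, 2·[NTB] = -16/63
[TBJ]:[NTB] = 2/63:-16/63 = -1/8

[TBJ]:[NTB] = -1/8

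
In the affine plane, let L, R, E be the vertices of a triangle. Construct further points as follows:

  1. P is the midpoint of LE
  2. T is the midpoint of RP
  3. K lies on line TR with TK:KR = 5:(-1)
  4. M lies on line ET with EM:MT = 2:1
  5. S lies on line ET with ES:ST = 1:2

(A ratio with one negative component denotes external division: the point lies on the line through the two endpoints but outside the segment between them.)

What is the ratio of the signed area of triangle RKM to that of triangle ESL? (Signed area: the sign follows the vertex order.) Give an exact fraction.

Assign L = (0, 0), R = (1, 0), E = (0, 1) — the answer is frame-independent, so this choice is without loss of generality.
1. P is the midpoint of LE ⇒ P = (0, 1/2)
2. T is the midpoint of RP ⇒ T = (1/2, 1/4)
3. K lies on line TR with TK:KR = 5:(-1) ⇒ K = (9/8, -1/16)
4. M lies on line ET with EM:MT = 2:1 ⇒ M = (1/3, 1/2)
5. S lies on line ET with ES:ST = 1:2 ⇒ S = (1/6, 3/4)
2·[RKM] = 1/48, 2·[ESL] = -1/6
[RKM]:[ESL] = 1/48:-1/6 = -1/8

[RKM]:[ESL] = -1/8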